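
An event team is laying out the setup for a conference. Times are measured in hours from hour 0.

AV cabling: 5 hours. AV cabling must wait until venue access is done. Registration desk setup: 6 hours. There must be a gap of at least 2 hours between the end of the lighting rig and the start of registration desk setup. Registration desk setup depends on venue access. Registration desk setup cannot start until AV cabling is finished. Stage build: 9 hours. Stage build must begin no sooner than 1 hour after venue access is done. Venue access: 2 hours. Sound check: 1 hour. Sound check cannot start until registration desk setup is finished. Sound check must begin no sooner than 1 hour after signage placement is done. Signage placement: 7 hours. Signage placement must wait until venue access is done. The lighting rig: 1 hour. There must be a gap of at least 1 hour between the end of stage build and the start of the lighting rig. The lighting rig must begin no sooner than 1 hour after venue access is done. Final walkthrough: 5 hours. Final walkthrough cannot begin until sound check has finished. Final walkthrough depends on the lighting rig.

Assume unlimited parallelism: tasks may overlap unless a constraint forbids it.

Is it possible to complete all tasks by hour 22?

Venue access has no prerequisites, so it starts at hour 0 and finishes at hour 2.
Signage placement waits on venue access (finishes hour 2), so it starts at hour 2 and finishes at 2 + 7 = hour 9.
AV cabling waits on venue access (finishes hour 2), so it starts at hour 2 and finishes at 2 + 5 = hour 7.
Stage build cannot begin until venue access (finishes hour 2, plus 1-hour gap → hour 3). It runs from hour 3 to 3 + 9 = hour 12.
The lighting rig needs all of stage build (finishes hour 12, plus 1-hour gap → hour 13); venue access (finishes hour 2, plus 1-hour gap → hour 3). That puts its earliest start at hour 13; it finishes at 13 + 1 = hour 14.
Registration desk setup cannot start until the lighting rig (finishes hour 14, plus 2-hour gap → hour 16); venue access (finishes hour 2); AV cabling (finishes hour 7). The controlling bound is hour 16, so registration desk setup finishes at 16 + 6 = hour 22.
For sound check: registration desk setup (finishes hour 22); signage placement (finishes hour 9, plus 1-hour gap → hour 10). Taking the maximum gives a start of hour 22, and it finishes at 22 + 1 = hour 23.
Final walkthrough needs all of sound check (finishes hour 23); the lighting rig (finishes hour 14). That puts its earliest start at hour 23; it finishes at 23 + 5 = hour 28.
The earliest everything can be done is hour 28, which is after the deadline of 22, so it is not possible.

No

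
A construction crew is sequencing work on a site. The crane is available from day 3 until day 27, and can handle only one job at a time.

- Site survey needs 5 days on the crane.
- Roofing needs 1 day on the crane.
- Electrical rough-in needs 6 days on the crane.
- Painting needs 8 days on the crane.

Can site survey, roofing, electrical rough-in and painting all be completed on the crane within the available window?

The crane window is 27 − 3 = 24 days.
Running back to back, the jobs need 5 + 1 + 6 + 8 = 20 days on the crane.
Since 20 ≤ 24, they fit within the window.

Yes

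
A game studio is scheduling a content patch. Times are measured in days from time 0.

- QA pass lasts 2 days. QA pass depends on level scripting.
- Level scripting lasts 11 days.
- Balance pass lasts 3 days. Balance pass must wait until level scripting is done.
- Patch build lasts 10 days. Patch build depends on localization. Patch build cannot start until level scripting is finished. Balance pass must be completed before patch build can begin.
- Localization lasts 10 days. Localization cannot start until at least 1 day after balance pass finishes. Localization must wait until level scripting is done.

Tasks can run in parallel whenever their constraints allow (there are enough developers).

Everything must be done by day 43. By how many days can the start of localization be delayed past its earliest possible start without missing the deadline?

Nothing blocks level scripting, so it runs from day 0 to day 11.
After level scripting (finishes day 11), balance pass can start at day 11 and finishes at day 14.
For localization: balance pass (finishes day 14, plus 1-day gap → day 15); level scripting (finishes day 11). Taking the maximum gives a start of day 15, and it finishes at 15 + 10 = day 25.

Working backward from the deadline:
To finish by day 43, patch build (duration 10) must start no later than day 33.
Localization feeds into patch build (must start by day 33); so localization must finish by day 33 and therefore start by day 23.
So localization can start as early as day 15 and as late as day 23, giving 23 − 15 = 8 days of slack.

8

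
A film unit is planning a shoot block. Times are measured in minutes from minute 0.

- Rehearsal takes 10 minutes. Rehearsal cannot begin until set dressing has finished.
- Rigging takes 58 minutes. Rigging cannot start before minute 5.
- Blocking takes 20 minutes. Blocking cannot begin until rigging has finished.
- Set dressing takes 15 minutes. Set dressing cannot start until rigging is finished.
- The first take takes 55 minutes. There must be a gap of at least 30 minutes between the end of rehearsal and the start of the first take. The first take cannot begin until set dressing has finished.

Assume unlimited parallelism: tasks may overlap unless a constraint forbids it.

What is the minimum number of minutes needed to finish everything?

173

Rigging waits on its own release at minute 5, so it starts at minute 5 and finishes at 5 + 58 = minute 63.
Blocking waits on rigging (finishes minute 63), so it starts at minute 63 and finishes at 63 + 20 = minute 83.
After rigging (finishes minute 63), set dressing can start at minute 63 and finishes at minute 78.
Rehearsal cannot begin until set dressing (finishes minute 78). It runs from minute 78 to 78 + 10 = minute 88.
The first take needs all of rehearsal (finishes minute 88, plus 30-minute gap → minute 118); set dressing (finishes minute 78). That puts its earliest start at minute 118; it finishes at 118 + 55 = minute 173.
All tasks are finished once the last one completes. Finish times: Rigging at 63, Set dressing at 78, Blocking at 83, Rehearsal at 88, The first take at 173. The latest is minute 173.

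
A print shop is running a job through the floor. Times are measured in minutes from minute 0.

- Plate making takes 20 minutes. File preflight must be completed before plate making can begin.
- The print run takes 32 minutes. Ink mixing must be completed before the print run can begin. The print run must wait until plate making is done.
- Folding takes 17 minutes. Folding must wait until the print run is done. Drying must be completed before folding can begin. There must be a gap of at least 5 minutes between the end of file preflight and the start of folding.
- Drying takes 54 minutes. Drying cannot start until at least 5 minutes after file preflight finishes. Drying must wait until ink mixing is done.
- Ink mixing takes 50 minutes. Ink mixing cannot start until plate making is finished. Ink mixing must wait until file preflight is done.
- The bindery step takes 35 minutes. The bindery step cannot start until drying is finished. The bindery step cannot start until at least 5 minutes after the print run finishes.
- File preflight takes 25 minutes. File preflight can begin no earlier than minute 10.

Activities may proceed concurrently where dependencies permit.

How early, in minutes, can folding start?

159

File preflight waits on its own release at minute 10, so it starts at minute 10 and finishes at 10 + 25 = minute 35.
After file preflight (finishes minute 35), plate making can start at minute 35 and finishes at minute 55.
For ink mixing: plate making (finishes minute 55); file preflight (finishes minute 35). Taking the maximum gives a start of minute 55, and it finishes at 55 + 50 = minute 105.
For drying: file preflight (finishes minute 35, plus 5-minute gap → minute 40); ink mixing (finishes minute 105). Taking the maximum gives a start of minute 105, and it finishes at 105 + 54 = minute 159.
The print run has to wait for ink mixing (finishes minute 105); plate making (finishes minute 55). The latest of these is minute 105, so the print run runs minute 105 to 105 + 32 = minute 137.
Folding waits on the print run (finishes minute 137); drying (finishes minute 159); file preflight (finishes minute 35, plus 5-minute gap → minute 40). The latest of these is minute 159, which is the earliest folding can start.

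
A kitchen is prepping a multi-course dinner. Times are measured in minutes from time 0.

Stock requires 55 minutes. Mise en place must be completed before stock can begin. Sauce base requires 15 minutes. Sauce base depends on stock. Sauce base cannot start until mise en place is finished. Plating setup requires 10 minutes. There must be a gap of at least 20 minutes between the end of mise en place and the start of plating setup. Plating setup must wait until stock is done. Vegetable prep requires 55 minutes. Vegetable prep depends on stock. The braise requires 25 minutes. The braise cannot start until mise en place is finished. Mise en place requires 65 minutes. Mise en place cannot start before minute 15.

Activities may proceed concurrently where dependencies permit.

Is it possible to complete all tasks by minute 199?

Yes

Mise en place cannot begin until its own release at minute 15. It runs from minute 15 to 15 + 65 = minute 80.
After mise en place (finishes minute 80), the braise can start at minute 80 and finishes at minute 105.
Stock waits on mise en place (finishes minute 80), so it starts at minute 80 and finishes at 80 + 55 = minute 135.
Plating setup cannot start until mise en place (finishes minute 80, plus 20-minute gap → minute 100); stock (finishes minute 135). The controlling bound is minute 135, so plating setup finishes at 135 + 10 = minute 145.
Vegetable prep cannot begin until stock (finishes minute 135). It runs from minute 135 to 135 + 55 = minute 190.
For sauce base: stock (finishes minute 135); mise en place (finishes minute 80). Taking the maximum gives a start of minute 135, and it finishes at 135 + 15 = minute 150.
Every task is finished by minute 190, which is no later than the deadline of 199, so the schedule is feasible.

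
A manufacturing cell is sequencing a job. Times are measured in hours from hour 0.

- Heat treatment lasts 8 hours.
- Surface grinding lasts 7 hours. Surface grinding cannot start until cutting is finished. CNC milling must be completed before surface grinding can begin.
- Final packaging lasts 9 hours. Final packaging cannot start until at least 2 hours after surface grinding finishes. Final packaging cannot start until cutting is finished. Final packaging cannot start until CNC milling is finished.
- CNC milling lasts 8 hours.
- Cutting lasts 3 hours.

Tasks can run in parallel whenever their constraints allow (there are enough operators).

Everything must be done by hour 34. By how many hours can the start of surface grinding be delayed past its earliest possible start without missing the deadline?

8

CNC milling has no prerequisites, so it starts at hour 0 and finishes at hour 8.
Cutting can start immediately at hour 0; it finishes at hour 3.
Surface grinding needs all of cutting (finishes hour 3); CNC milling (finishes hour 8). That puts its earliest start at hour 8; it finishes at 8 + 7 = hour 15.

Working backward from the deadline:
Nothing follows final packaging; the deadline of hour 34 is its only limit. It must start by 34 − 9 = hour 25.
Surface grinding feeds into final packaging (must start by hour 25, minus 2-hour gap → hour 23); so surface grinding must finish by hour 23 and therefore start by hour 16.
So surface grinding can start as early as hour 8 and as late as hour 16, giving 16 − 8 = 8 hours of slack.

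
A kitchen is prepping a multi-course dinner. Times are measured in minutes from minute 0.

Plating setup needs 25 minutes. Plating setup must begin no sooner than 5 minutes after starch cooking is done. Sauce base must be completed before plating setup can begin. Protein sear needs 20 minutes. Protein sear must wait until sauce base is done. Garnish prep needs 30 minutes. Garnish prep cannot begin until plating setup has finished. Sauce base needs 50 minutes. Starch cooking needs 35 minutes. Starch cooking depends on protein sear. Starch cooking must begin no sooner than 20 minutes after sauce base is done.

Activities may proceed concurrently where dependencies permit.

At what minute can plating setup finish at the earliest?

135

Sauce base can start immediately at minute 0; it finishes at minute 50.
After sauce base (finishes minute 50), protein sear can start at minute 50 and finishes at minute 70.
Starch cooking cannot start until protein sear (finishes minute 70); sauce base (finishes minute 50, plus 20-minute gap → minute 70). The controlling bound is minute 70, so starch cooking finishes at 70 + 35 = minute 105.
Plating setup has to wait for starch cooking (finishes minute 105, plus 5-minute gap → minute 110); sauce base (finishes minute 50). The latest of these is minute 110, so plating setup runs minute 110 to 110 + 25 = minute 135.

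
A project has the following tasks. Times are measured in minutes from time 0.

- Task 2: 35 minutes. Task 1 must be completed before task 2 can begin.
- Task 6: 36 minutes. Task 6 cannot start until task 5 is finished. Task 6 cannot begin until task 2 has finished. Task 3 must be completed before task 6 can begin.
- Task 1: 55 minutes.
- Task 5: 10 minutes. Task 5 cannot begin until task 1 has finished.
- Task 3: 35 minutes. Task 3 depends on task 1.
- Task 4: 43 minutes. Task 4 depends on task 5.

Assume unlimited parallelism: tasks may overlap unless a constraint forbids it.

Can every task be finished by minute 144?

Task 1 can start immediately at minute 0; it finishes at minute 55.
Task 5 cannot begin until task 1 (finishes minute 55). It runs from minute 55 to 55 + 10 = minute 65.
After task 5 (finishes minute 65), task 4 can start at minute 65 and finishes at minute 108.
Task 3 waits on task 1 (finishes minute 55), so it starts at minute 55 and finishes at 55 + 35 = minute 90.
Task 2 cannot begin until task 1 (finishes minute 55). It runs from minute 55 to 55 + 35 = minute 90.
Task 6 needs all of task 5 (finishes minute 65); task 2 (finishes minute 90); task 3 (finishes minute 90). That puts its earliest start at minute 90; it finishes at 90 + 36 = minute 126.
Every task is finished by minute 126, which is no later than the deadline of 144, so the schedule is feasible.

Yes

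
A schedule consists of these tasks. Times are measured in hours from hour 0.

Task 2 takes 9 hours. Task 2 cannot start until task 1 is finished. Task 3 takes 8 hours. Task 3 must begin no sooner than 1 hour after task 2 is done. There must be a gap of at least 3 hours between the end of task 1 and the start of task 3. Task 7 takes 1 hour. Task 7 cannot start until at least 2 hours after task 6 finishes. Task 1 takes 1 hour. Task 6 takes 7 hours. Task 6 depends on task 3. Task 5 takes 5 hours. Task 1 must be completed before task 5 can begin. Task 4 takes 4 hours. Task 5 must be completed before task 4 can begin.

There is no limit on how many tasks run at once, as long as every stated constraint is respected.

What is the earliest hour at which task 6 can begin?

Nothing blocks task 1, so it runs from hour 0 to hour 1.
After task 1 (finishes hour 1), task 2 can start at hour 1 and finishes at hour 10.
Task 3 cannot start until task 2 (finishes hour 10, plus 1-hour gap → hour 11); task 1 (finishes hour 1, plus 3-hour gap → hour 4). The controlling bound is hour 11, so task 3 finishes at 11 + 8 = hour 19.
Task 6 waits on task 3 (finishes hour 19), so the earliest it can start is hour 19.

19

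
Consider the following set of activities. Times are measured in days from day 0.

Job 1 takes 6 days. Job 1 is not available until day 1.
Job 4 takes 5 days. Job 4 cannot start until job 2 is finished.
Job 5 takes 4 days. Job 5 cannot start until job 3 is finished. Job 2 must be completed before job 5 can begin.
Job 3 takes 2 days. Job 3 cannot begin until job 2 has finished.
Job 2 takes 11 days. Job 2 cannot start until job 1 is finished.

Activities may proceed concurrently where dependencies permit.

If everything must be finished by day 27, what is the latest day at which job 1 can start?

4

Nothing follows job 5; the deadline of day 27 is its only limit. It must start by 27 − 4 = day 23.
Since job 5 (must start by day 23) depends on it, job 3 must finish by day 23. Backing off its 2-day duration gives a latest start of day 21.
Job 4 has no dependents, so it just needs to finish by day 27. Starting by 27 − 5 = day 22 achieves that.
Job 2 feeds job 3 (must start by day 21); job 4 (must start by day 22); job 5 (must start by day 23). Taking the minimum, job 2 must finish by day 21 and start by 21 − 11 = day 10.
Job 1 has to be done before job 2 (must start by day 10). That means finishing by day 10, i.e. starting by 10 − 6 = day 4.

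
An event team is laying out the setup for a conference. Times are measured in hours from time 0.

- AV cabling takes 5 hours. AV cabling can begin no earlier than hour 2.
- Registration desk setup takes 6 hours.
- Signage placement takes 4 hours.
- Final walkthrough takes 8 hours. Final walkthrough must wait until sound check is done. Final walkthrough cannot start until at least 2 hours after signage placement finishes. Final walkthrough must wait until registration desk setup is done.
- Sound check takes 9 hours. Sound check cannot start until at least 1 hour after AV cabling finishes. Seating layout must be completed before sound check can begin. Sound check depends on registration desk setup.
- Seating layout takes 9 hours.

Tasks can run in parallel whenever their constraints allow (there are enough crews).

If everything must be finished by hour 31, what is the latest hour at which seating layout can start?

5

To finish by hour 31, final walkthrough (duration 8) must start no later than hour 23.
Sound check feeds into final walkthrough (must start by hour 23); so sound check must finish by hour 23 and therefore start by hour 14.
Seating layout must finish before sound check (must start by hour 14). With a 9-hour duration, seating layout must start by 14 − 9 = hour 5.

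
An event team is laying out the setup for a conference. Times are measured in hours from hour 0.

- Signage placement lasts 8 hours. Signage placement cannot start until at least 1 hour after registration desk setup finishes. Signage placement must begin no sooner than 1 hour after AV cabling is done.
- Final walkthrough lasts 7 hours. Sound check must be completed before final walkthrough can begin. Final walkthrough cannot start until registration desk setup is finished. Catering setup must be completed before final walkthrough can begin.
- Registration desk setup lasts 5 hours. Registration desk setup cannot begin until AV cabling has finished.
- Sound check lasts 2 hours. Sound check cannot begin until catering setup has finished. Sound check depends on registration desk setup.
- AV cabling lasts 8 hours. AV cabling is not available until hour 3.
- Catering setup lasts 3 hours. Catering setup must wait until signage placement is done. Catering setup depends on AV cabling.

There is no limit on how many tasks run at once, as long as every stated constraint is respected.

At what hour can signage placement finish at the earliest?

25

After its own release at hour 3, AV cabling can start at hour 3 and finishes at hour 11.
After AV cabling (finishes hour 11), registration desk setup can start at hour 11 and finishes at hour 16.
Signage placement needs all of registration desk setup (finishes hour 16, plus 1-hour gap → hour 17); AV cabling (finishes hour 11, plus 1-hour gap → hour 12). That puts its earliest start at hour 17; it finishes at 17 + 8 = hour 25.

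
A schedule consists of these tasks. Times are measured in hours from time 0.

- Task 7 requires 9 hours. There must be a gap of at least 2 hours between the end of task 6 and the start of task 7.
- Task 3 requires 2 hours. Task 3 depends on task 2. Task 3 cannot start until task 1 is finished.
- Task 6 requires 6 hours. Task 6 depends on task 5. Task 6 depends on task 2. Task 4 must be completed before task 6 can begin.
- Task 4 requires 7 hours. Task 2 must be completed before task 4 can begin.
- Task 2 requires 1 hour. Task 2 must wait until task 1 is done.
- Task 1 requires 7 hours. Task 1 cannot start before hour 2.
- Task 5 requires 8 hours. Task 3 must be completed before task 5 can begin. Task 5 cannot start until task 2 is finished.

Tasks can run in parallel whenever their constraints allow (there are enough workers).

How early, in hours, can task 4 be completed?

17

Task 1 cannot begin until its own release at hour 2. It runs from hour 2 to 2 + 7 = hour 9.
After task 1 (finishes hour 9), task 2 can start at hour 9 and finishes at hour 10.
After task 2 (finishes hour 10), task 4 can start at hour 10 and finishes at hour 17.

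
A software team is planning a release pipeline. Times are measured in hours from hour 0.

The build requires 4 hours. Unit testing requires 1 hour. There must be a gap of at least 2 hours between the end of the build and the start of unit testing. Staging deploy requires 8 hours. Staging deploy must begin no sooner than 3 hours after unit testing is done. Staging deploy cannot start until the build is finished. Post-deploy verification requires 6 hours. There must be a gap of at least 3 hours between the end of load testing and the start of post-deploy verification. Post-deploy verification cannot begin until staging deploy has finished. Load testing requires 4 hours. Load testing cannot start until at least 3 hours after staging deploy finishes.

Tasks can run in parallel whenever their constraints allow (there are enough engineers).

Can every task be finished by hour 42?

Nothing blocks the build, so it runs from hour 0 to hour 4.
After the build (finishes hour 4, plus 2-hour gap → hour 6), unit testing can start at hour 6 and finishes at hour 7.
Staging deploy cannot start until unit testing (finishes hour 7, plus 3-hour gap → hour 10); the build (finishes hour 4). The controlling bound is hour 10, so staging deploy finishes at 10 + 8 = hour 18.
After staging deploy (finishes hour 18, plus 3-hour gap → hour 21), load testing can start at hour 21 and finishes at hour 25.
Post-deploy verification has to wait for load testing (finishes hour 25, plus 3-hour gap → hour 28); staging deploy (finishes hour 18). The latest of these is hour 28, so post-deploy verification runs hour 28 to 28 + 6 = hour 34.
Every task is finished by hour 34, which is no later than the deadline of 42, so the schedule is feasible.

Yes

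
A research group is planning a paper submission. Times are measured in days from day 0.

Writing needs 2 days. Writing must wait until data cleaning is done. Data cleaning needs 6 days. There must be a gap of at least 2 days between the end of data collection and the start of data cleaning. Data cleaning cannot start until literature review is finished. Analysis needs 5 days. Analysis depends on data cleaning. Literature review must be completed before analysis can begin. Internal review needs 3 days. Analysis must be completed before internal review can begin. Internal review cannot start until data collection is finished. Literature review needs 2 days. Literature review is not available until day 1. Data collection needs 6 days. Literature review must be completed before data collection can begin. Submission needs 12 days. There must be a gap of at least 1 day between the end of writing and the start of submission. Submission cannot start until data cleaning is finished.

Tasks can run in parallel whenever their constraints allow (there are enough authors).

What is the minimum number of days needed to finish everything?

After its own release at day 1, literature review can start at day 1 and finishes at day 3.
After literature review (finishes day 3), data collection can start at day 3 and finishes at day 9.
Data cleaning cannot start until data collection (finishes day 9, plus 2-day gap → day 11); literature review (finishes day 3). The controlling bound is day 11, so data cleaning finishes at 11 + 6 = day 17.
Writing cannot begin until data cleaning (finishes day 17). It runs from day 17 to 17 + 2 = day 19.
Submission cannot start until writing (finishes day 19, plus 1-day gap → day 20); data cleaning (finishes day 17). The controlling bound is day 20, so submission finishes at 20 + 12 = day 32.
Analysis has to wait for data cleaning (finishes day 17); literature review (finishes day 3). The latest of these is day 17, so analysis runs day 17 to 17 + 5 = day 22.
Internal review has to wait for analysis (finishes day 22); data collection (finishes day 9). The latest of these is day 22, so internal review runs day 22 to 22 + 3 = day 25.
All tasks are finished once the last one completes. Finish times: Literature review at 3, Data collection at 9, Data cleaning at 17, Analysis at 22, Writing at 19, Internal review at 25, Submission at 32. The latest is day 32.

32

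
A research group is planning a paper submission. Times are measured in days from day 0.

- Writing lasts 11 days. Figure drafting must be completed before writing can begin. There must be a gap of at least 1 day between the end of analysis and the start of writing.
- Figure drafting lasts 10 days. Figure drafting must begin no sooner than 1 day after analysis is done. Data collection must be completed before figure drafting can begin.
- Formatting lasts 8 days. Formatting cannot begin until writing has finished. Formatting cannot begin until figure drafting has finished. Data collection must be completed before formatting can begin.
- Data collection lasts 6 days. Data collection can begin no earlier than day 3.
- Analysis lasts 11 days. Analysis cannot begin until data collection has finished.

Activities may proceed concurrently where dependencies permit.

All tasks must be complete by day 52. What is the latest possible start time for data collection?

Formatting must finish by day 52; it takes 8 days, so it must start by 52 − 8 = day 44.
Writing has to be done before formatting (must start by day 44). That means finishing by day 44, i.e. starting by 44 − 11 = day 33.
For figure drafting: writing (must start by day 33); formatting (must start by day 44). The most restrictive is day 33; with a 10-day duration, figure drafting must start by day 23.
Analysis must finish in time for figure drafting (must start by day 23, minus 1-day gap → day 22); writing (must start by day 33, minus 1-day gap → day 32). The tightest is day 22, so analysis must start by 22 − 11 = day 11.
Data collection feeds analysis (must start by day 11); figure drafting (must start by day 23); formatting (must start by day 44). Taking the minimum, data collection must finish by day 11 and start by 11 − 6 = day 5.

5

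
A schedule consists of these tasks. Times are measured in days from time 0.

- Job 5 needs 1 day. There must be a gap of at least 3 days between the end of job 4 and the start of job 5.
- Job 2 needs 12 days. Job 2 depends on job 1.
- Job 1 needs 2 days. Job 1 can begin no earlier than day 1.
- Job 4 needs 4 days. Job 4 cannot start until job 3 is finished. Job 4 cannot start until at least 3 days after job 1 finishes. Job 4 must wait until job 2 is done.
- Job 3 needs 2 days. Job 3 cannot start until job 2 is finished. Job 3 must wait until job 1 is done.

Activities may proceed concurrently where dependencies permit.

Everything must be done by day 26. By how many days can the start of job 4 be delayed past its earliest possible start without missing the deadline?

1

Job 1 cannot begin until its own release at day 1. It runs from day 1 to 1 + 2 = day 3.
Job 2 waits on job 1 (finishes day 3), so it starts at day 3 and finishes at 3 + 12 = day 15.
Job 3 cannot start until job 2 (finishes day 15); job 1 (finishes day 3). The controlling bound is day 15, so job 3 finishes at 15 + 2 = day 17.
Job 4 needs all of job 3 (finishes day 17); job 1 (finishes day 3, plus 3-day gap → day 6); job 2 (finishes day 15). That puts its earliest start at day 17; it finishes at 17 + 4 = day 21.

Working backward from the deadline:
Job 5 has no dependents, so it just needs to finish by day 26. Starting by 26 − 1 = day 25 achieves that.
Job 4 has to be done before job 5 (must start by day 25, minus 3-day gap → day 22). That means finishing by day 22, i.e. starting by 22 − 4 = day 18.
So job 4 can start as early as day 17 and as late as day 18, giving 18 − 17 = 1 day of slack.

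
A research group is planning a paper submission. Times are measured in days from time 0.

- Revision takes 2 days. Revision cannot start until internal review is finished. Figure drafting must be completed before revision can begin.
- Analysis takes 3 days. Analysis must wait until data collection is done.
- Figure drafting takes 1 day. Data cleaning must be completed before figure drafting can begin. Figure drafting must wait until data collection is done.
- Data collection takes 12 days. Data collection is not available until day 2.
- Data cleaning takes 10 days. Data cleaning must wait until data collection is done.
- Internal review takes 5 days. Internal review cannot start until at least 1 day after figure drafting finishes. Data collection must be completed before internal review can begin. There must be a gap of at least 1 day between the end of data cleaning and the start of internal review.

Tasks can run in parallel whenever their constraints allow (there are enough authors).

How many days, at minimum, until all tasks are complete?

33

Data collection waits on its own release at day 2, so it starts at day 2 and finishes at 2 + 12 = day 14.
Analysis cannot begin until data collection (finishes day 14). It runs from day 14 to 14 + 3 = day 17.
Data cleaning waits on data collection (finishes day 14), so it starts at day 14 and finishes at 14 + 10 = day 24.
Figure drafting has to wait for data cleaning (finishes day 24); data collection (finishes day 14). The latest of these is day 24, so figure drafting runs day 24 to 24 + 1 = day 25.
For internal review: figure drafting (finishes day 25, plus 1-day gap → day 26); data collection (finishes day 14); data cleaning (finishes day 24, plus 1-day gap → day 25). Taking the maximum gives a start of day 26, and it finishes at 26 + 5 = day 31.
For revision: internal review (finishes day 31); figure drafting (finishes day 25). Taking the maximum gives a start of day 31, and it finishes at 31 + 2 = day 33.
All tasks are finished once the last one completes. Finish times: Data collection at 14, Data cleaning at 24, Analysis at 17, Figure drafting at 25, Internal review at 31, Revision at 33. The latest is day 33.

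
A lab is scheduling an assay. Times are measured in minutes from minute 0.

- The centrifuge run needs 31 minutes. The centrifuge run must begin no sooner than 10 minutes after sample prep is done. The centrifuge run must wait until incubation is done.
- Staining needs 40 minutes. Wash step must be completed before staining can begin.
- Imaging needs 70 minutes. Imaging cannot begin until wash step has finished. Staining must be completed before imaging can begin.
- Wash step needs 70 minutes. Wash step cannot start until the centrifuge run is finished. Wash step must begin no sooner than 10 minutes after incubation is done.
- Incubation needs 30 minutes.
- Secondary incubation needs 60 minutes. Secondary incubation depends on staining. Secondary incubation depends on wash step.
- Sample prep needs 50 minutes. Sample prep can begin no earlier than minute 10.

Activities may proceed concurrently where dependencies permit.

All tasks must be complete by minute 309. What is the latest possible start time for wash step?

Secondary incubation must finish by minute 309; it takes 60 minutes, so it must start by 309 − 60 = minute 249.
Nothing follows imaging; the deadline of minute 309 is its only limit. It must start by 309 − 70 = minute 239.
For staining: secondary incubation (must start by minute 249); imaging (must start by minute 239). The most restrictive is minute 239; with a 40-minute duration, staining must start by minute 199.
Wash step has several dependents: staining (must start by minute 199); secondary incubation (must start by minute 249); imaging (must start by minute 239). The earliest of those limits is minute 199, so wash step must start by 199 − 70 = minute 129.

129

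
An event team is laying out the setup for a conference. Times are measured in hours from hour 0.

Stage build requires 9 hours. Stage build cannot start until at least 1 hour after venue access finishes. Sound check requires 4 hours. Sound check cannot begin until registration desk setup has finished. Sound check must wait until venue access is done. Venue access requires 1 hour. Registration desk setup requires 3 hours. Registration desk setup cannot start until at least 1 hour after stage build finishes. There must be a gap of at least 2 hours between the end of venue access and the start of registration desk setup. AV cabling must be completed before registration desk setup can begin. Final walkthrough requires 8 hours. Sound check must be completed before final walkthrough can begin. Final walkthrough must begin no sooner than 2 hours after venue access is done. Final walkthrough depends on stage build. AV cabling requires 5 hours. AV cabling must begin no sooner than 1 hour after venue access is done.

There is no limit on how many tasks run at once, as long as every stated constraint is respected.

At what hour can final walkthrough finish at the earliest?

Venue access can start immediately at hour 0; it finishes at hour 1.
After venue access (finishes hour 1, plus 1-hour gap → hour 2), AV cabling can start at hour 2 and finishes at hour 7.
Stage build cannot begin until venue access (finishes hour 1, plus 1-hour gap → hour 2). It runs from hour 2 to 2 + 9 = hour 11.
For registration desk setup: stage build (finishes hour 11, plus 1-hour gap → hour 12); venue access (finishes hour 1, plus 2-hour gap → hour 3); AV cabling (finishes hour 7). Taking the maximum gives a start of hour 12, and it finishes at 12 + 3 = hour 15.
For sound check: registration desk setup (finishes hour 15); venue access (finishes hour 1). Taking the maximum gives a start of hour 15, and it finishes at 15 + 4 = hour 19.
For final walkthrough: sound check (finishes hour 19); venue access (finishes hour 1, plus 2-hour gap → hour 3); stage build (finishes hour 11). Taking the maximum gives a start of hour 19, and it finishes at 19 + 8 = hour 27.

27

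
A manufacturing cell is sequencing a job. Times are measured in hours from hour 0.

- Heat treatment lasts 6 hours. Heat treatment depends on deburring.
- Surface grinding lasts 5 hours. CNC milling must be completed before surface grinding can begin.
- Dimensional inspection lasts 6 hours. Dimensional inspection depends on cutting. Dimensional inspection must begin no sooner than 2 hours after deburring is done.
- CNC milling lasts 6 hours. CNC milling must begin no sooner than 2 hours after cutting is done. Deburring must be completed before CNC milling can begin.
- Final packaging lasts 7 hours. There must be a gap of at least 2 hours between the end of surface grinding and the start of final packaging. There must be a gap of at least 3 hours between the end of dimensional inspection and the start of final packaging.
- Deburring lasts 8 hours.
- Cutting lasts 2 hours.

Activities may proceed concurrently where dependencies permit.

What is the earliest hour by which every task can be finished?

28

Deburring can start immediately at hour 0; it finishes at hour 8.
Heat treatment cannot begin until deburring (finishes hour 8). It runs from hour 8 to 8 + 6 = hour 14.
Cutting can start immediately at hour 0; it finishes at hour 2.
Dimensional inspection needs all of cutting (finishes hour 2); deburring (finishes hour 8, plus 2-hour gap → hour 10). That puts its earliest start at hour 10; it finishes at 10 + 6 = hour 16.
CNC milling needs all of cutting (finishes hour 2, plus 2-hour gap → hour 4); deburring (finishes hour 8). That puts its earliest start at hour 8; it finishes at 8 + 6 = hour 14.
Surface grinding cannot begin until CNC milling (finishes hour 14). It runs from hour 14 to 14 + 5 = hour 19.
Final packaging has to wait for surface grinding (finishes hour 19, plus 2-hour gap → hour 21); dimensional inspection (finishes hour 16, plus 3-hour gap → hour 19). The latest of these is hour 21, so final packaging runs hour 21 to 21 + 7 = hour 28.
All tasks are finished once the last one completes. Finish times: Cutting at 2, Deburring at 8, CNC milling at 14, Heat treatment at 14, Surface grinding at 19, Dimensional inspection at 16, Final packaging at 28. The latest is hour 28.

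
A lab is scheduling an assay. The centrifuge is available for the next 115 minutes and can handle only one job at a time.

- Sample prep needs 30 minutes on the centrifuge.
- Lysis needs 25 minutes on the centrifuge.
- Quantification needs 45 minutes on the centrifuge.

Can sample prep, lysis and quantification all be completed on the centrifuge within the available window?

Running back to back, the jobs need 30 + 25 + 45 = 100 minutes on the centrifuge.
Since 100 ≤ 115, they fit within the window.

Yes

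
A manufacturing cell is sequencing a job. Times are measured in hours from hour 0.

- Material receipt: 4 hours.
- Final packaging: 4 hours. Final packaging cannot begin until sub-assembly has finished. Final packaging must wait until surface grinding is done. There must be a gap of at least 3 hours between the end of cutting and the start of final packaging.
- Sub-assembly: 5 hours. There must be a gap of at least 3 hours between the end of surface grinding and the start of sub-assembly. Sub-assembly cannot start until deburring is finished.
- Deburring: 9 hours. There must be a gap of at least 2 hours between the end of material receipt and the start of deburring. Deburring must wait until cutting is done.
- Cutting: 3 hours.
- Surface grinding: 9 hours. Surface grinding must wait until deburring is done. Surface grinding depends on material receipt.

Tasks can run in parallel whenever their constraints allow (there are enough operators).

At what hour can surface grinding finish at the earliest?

Cutting has no prerequisites, so it starts at hour 0 and finishes at hour 3.
Material receipt can start immediately at hour 0; it finishes at hour 4.
Deburring needs all of material receipt (finishes hour 4, plus 2-hour gap → hour 6); cutting (finishes hour 3). That puts its earliest start at hour 6; it finishes at 6 + 9 = hour 15.
Surface grinding cannot start until deburring (finishes hour 15); material receipt (finishes hour 4). The controlling bound is hour 15, so surface grinding finishes at 15 + 9 = hour 24.

24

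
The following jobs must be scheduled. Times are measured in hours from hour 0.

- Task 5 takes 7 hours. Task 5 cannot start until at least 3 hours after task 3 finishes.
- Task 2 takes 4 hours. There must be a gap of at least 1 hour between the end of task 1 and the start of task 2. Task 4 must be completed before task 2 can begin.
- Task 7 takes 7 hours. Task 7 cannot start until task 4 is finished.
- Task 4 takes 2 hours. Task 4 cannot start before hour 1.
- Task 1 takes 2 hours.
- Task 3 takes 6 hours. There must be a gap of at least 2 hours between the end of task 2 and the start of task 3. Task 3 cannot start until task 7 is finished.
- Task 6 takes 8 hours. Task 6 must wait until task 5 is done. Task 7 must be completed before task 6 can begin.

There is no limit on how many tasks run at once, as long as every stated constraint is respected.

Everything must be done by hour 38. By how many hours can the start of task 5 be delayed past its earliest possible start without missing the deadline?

Task 4 cannot begin until its own release at hour 1. It runs from hour 1 to 1 + 2 = hour 3.
Task 7 waits on task 4 (finishes hour 3), so it starts at hour 3 and finishes at 3 + 7 = hour 10.
Task 1 has no prerequisites, so it starts at hour 0 and finishes at hour 2.
Task 2 has to wait for task 1 (finishes hour 2, plus 1-hour gap → hour 3); task 4 (finishes hour 3). The latest of these is hour 3, so task 2 runs hour 3 to 3 + 4 = hour 7.
Task 3 needs all of task 2 (finishes hour 7, plus 2-hour gap → hour 9); task 7 (finishes hour 10). That puts its earliest start at hour 10; it finishes at 10 + 6 = hour 16.
After task 3 (finishes hour 16, plus 3-hour gap → hour 19), task 5 can start at hour 19 and finishes at hour 26.

Working backward from the deadline:
Nothing follows task 6; the deadline of hour 38 is its only limit. It must start by 38 − 8 = hour 30.
Since task 6 (must start by hour 30) depends on it, task 5 must finish by hour 30. Backing off its 7-hour duration gives a latest start of hour 23.
So task 5 can start as early as hour 19 and as late as hour 23, giving 23 − 19 = 4 hours of slack.

4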